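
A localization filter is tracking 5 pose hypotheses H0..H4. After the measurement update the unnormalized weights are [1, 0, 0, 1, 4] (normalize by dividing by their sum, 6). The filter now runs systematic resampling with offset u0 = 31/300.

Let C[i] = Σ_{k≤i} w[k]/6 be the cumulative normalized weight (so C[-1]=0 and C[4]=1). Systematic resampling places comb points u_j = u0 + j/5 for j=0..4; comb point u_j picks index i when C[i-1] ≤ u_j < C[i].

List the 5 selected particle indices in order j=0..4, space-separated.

0 3 4 4 4

C = [1/6, 1/6, 1/6, 1/3, 1]
j=0: u_0=31/300 ∈ [0, 1/6) → index 0
j=1: u_1=91/300 ∈ [1/6, 1/3) → index 3
j=2: u_2=151/300 ∈ [1/3, 1) → index 4
j=3: u_3=211/300 ∈ [1/3, 1) → index 4
j=4: u_4=271/300 ∈ [1/3, 1) → index 4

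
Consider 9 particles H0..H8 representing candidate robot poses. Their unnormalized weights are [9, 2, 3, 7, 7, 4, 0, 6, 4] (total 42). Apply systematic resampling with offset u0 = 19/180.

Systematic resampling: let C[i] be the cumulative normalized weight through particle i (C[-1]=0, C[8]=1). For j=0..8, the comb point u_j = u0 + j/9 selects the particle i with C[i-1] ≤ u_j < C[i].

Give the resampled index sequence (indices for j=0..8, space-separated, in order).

0 1 2 3 4 4 7 7 8

C = [3/14, 11/42, 1/3, 1/2, 2/3, 16/21, 16/21, 19/21, 1]
j=0: u_0=19/180 ∈ [0, 3/14) → index 0
j=1: u_1=13/60 ∈ [3/14, 11/42) → index 1
j=2: u_2=59/180 ∈ [11/42, 1/3) → index 2
j=3: u_3=79/180 ∈ [1/3, 1/2) → index 3
j=4: u_4=11/20 ∈ [1/2, 2/3) → index 4
j=5: u_5=119/180 ∈ [1/2, 2/3) → index 4
j=6: u_6=139/180 ∈ [16/21, 19/21) → index 7
j=7: u_7=53/60 ∈ [16/21, 19/21) → index 7
j=8: u_8=179/180 ∈ [19/21, 1) → index 8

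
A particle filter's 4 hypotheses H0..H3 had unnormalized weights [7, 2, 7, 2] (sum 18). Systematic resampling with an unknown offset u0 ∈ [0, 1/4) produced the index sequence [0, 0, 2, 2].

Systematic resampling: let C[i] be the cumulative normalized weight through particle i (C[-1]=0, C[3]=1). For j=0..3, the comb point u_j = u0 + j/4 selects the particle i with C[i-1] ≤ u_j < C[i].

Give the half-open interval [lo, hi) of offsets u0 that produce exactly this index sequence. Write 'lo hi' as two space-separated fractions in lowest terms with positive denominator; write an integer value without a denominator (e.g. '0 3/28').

C = [7/18, 1/2, 8/9, 1]
j=0 picked index 0: u0 ∈ [0, 7/18)
j=1 picked index 0: u0 ∈ [-1/4, 5/36)
j=2 picked index 2: u0 ∈ [0, 7/18)
j=3 picked index 2: u0 ∈ [-1/4, 5/36)
intersection: [0, 5/36)

0 5/36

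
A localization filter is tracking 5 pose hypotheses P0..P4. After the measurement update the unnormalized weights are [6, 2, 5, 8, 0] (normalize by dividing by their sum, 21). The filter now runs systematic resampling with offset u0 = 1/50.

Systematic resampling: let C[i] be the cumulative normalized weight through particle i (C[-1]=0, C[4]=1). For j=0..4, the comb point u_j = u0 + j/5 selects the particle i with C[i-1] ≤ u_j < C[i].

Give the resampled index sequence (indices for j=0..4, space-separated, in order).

0 0 2 3 3

C = [2/7, 8/21, 13/21, 1, 1]
j=0: u_0=1/50 ∈ [0, 2/7) → index 0
j=1: u_1=11/50 ∈ [0, 2/7) → index 0
j=2: u_2=21/50 ∈ [8/21, 13/21) → index 2
j=3: u_3=31/50 ∈ [13/21, 1) → index 3
j=4: u_4=41/50 ∈ [13/21, 1) → index 3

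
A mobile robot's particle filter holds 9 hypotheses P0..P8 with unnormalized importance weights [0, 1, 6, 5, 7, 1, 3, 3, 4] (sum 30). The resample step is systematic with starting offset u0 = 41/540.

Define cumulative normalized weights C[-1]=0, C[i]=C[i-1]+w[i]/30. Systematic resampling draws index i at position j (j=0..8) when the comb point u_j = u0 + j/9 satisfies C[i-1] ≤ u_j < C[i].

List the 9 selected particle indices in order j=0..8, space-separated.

C = [0, 1/30, 7/30, 2/5, 19/30, 2/3, 23/30, 13/15, 1]
j=0: u_0=41/540 ∈ [1/30, 7/30) → index 2
j=1: u_1=101/540 ∈ [1/30, 7/30) → index 2
j=2: u_2=161/540 ∈ [7/30, 2/5) → index 3
j=3: u_3=221/540 ∈ [2/5, 19/30) → index 4
j=4: u_4=281/540 ∈ [2/5, 19/30) → index 4
j=5: u_5=341/540 ∈ [2/5, 19/30) → index 4
j=6: u_6=401/540 ∈ [2/3, 23/30) → index 6
j=7: u_7=461/540 ∈ [23/30, 13/15) → index 7
j=8: u_8=521/540 ∈ [13/15, 1) → index 8

2 2 3 4 4 4 6 7 8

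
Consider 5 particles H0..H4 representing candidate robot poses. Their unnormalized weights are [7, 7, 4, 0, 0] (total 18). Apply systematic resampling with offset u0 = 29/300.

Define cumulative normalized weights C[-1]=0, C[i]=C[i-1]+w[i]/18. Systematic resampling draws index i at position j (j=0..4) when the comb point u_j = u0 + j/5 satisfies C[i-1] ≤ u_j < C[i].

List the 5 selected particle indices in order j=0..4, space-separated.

C = [7/18, 7/9, 1, 1, 1]
j=0: u_0=29/300 ∈ [0, 7/18) → index 0
j=1: u_1=89/300 ∈ [0, 7/18) → index 0
j=2: u_2=149/300 ∈ [7/18, 7/9) → index 1
j=3: u_3=209/300 ∈ [7/18, 7/9) → index 1
j=4: u_4=269/300 ∈ [7/9, 1) → index 2

0 0 1 1 2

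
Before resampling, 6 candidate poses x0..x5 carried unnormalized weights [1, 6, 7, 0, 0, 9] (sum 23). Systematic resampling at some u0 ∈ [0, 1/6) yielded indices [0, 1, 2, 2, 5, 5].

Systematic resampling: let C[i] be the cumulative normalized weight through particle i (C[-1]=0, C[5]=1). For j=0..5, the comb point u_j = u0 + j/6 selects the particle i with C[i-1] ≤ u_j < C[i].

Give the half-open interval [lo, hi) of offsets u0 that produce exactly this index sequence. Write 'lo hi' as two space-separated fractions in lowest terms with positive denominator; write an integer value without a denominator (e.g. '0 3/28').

C = [1/23, 7/23, 14/23, 14/23, 14/23, 1]
j=0 picked index 0: u0 ∈ [0, 1/23)
j=1 picked index 1: u0 ∈ [-17/138, 19/138)
j=2 picked index 2: u0 ∈ [-2/69, 19/69)
j=3 picked index 2: u0 ∈ [-9/46, 5/46)
j=4 picked index 5: u0 ∈ [-4/69, 1/3)
j=5 picked index 5: u0 ∈ [-31/138, 1/6)
intersection: [0, 1/23)

0 1/23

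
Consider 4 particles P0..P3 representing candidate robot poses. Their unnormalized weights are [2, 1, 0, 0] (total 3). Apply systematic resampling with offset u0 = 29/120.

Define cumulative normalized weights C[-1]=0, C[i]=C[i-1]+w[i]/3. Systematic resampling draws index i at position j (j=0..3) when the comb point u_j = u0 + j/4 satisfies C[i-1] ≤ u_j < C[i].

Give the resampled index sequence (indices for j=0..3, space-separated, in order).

0 0 1 1

C = [2/3, 1, 1, 1]
j=0: u_0=29/120 ∈ [0, 2/3) → index 0
j=1: u_1=59/120 ∈ [0, 2/3) → index 0
j=2: u_2=89/120 ∈ [2/3, 1) → index 1
j=3: u_3=119/120 ∈ [2/3, 1) → index 1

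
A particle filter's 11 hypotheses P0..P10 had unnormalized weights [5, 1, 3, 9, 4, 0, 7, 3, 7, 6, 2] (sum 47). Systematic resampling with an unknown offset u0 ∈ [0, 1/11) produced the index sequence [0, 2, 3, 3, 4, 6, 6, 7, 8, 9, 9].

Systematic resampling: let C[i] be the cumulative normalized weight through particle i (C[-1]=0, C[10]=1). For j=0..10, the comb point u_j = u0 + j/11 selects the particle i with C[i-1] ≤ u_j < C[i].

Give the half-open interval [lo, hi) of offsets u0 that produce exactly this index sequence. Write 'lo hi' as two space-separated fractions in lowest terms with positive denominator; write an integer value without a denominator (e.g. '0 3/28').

C = [5/47, 6/47, 9/47, 18/47, 22/47, 22/47, 29/47, 32/47, 39/47, 45/47, 1]
j=0 picked index 0: u0 ∈ [0, 5/47)
j=1 picked index 2: u0 ∈ [19/517, 52/517)
j=2 picked index 3: u0 ∈ [5/517, 104/517)
j=3 picked index 3: u0 ∈ [-42/517, 57/517)
j=4 picked index 4: u0 ∈ [10/517, 54/517)
j=5 picked index 6: u0 ∈ [7/517, 84/517)
j=6 picked index 6: u0 ∈ [-40/517, 37/517)
j=7 picked index 7: u0 ∈ [-10/517, 23/517)
j=8 picked index 8: u0 ∈ [-24/517, 53/517)
j=9 picked index 9: u0 ∈ [6/517, 72/517)
j=10 picked index 9: u0 ∈ [-41/517, 25/517)
intersection: [19/517, 23/517)

19/517 23/517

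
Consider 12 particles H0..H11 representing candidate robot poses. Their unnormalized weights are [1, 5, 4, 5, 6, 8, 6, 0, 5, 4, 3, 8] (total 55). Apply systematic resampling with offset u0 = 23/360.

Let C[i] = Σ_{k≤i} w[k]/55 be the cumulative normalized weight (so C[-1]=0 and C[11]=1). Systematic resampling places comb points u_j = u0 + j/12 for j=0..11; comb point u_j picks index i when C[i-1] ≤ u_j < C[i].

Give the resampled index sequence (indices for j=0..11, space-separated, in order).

1 2 3 4 5 5 6 8 9 10 11 11

C = [1/55, 6/55, 2/11, 3/11, 21/55, 29/55, 7/11, 7/11, 8/11, 4/5, 47/55, 1]
j=0: u_0=23/360 ∈ [1/55, 6/55) → index 1
j=1: u_1=53/360 ∈ [6/55, 2/11) → index 2
j=2: u_2=83/360 ∈ [2/11, 3/11) → index 3
j=3: u_3=113/360 ∈ [3/11, 21/55) → index 4
j=4: u_4=143/360 ∈ [21/55, 29/55) → index 5
j=5: u_5=173/360 ∈ [21/55, 29/55) → index 5
j=6: u_6=203/360 ∈ [29/55, 7/11) → index 6
j=7: u_7=233/360 ∈ [7/11, 8/11) → index 8
j=8: u_8=263/360 ∈ [8/11, 4/5) → index 9
j=9: u_9=293/360 ∈ [4/5, 47/55) → index 10
j=10: u_10=323/360 ∈ [47/55, 1) → index 11
j=11: u_11=353/360 ∈ [47/55, 1) → index 11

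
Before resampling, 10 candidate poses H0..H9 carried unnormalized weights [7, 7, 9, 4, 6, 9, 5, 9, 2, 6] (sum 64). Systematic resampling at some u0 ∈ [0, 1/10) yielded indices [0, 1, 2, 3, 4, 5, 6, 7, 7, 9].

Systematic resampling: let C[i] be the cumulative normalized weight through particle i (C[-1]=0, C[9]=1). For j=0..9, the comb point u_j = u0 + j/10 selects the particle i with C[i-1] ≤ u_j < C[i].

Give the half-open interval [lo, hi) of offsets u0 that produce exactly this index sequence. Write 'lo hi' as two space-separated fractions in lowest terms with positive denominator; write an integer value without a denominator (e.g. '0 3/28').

C = [7/64, 7/32, 23/64, 27/64, 33/64, 21/32, 47/64, 7/8, 29/32, 1]
j=0 picked index 0: u0 ∈ [0, 7/64)
j=1 picked index 1: u0 ∈ [3/320, 19/160)
j=2 picked index 2: u0 ∈ [3/160, 51/320)
j=3 picked index 3: u0 ∈ [19/320, 39/320)
j=4 picked index 4: u0 ∈ [7/320, 37/320)
j=5 picked index 5: u0 ∈ [1/64, 5/32)
j=6 picked index 6: u0 ∈ [9/160, 43/320)
j=7 picked index 7: u0 ∈ [11/320, 7/40)
j=8 picked index 7: u0 ∈ [-21/320, 3/40)
j=9 picked index 9: u0 ∈ [1/160, 1/10)
intersection: [19/320, 3/40)

19/320 3/40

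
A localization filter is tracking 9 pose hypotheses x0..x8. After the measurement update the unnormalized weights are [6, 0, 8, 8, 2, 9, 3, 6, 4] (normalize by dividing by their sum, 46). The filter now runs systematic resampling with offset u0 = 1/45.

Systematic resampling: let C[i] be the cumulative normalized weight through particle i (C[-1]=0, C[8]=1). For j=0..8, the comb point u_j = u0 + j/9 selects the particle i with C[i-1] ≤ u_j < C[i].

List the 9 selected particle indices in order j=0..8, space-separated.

C = [3/23, 3/23, 7/23, 11/23, 12/23, 33/46, 18/23, 21/23, 1]
j=0: u_0=1/45 ∈ [0, 3/23) → index 0
j=1: u_1=2/15 ∈ [3/23, 7/23) → index 2
j=2: u_2=11/45 ∈ [3/23, 7/23) → index 2
j=3: u_3=16/45 ∈ [7/23, 11/23) → index 3
j=4: u_4=7/15 ∈ [7/23, 11/23) → index 3
j=5: u_5=26/45 ∈ [12/23, 33/46) → index 5
j=6: u_6=31/45 ∈ [12/23, 33/46) → index 5
j=7: u_7=4/5 ∈ [18/23, 21/23) → index 7
j=8: u_8=41/45 ∈ [18/23, 21/23) → index 7

0 2 2 3 3 5 5 7 7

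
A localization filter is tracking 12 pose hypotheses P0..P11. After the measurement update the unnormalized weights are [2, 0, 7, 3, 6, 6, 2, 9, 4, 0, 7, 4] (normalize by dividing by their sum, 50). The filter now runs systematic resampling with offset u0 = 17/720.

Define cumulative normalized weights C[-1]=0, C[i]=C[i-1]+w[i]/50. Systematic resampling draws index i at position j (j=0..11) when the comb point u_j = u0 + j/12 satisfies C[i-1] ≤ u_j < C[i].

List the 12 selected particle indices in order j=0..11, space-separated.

0 2 3 4 4 5 7 7 7 8 10 11

C = [1/25, 1/25, 9/50, 6/25, 9/25, 12/25, 13/25, 7/10, 39/50, 39/50, 23/25, 1]
j=0: u_0=17/720 ∈ [0, 1/25) → index 0
j=1: u_1=77/720 ∈ [1/25, 9/50) → index 2
j=2: u_2=137/720 ∈ [9/50, 6/25) → index 3
j=3: u_3=197/720 ∈ [6/25, 9/25) → index 4
j=4: u_4=257/720 ∈ [6/25, 9/25) → index 4
j=5: u_5=317/720 ∈ [9/25, 12/25) → index 5
j=6: u_6=377/720 ∈ [13/25, 7/10) → index 7
j=7: u_7=437/720 ∈ [13/25, 7/10) → index 7
j=8: u_8=497/720 ∈ [13/25, 7/10) → index 7
j=9: u_9=557/720 ∈ [7/10, 39/50) → index 8
j=10: u_10=617/720 ∈ [39/50, 23/25) → index 10
j=11: u_11=677/720 ∈ [23/25, 1) → index 11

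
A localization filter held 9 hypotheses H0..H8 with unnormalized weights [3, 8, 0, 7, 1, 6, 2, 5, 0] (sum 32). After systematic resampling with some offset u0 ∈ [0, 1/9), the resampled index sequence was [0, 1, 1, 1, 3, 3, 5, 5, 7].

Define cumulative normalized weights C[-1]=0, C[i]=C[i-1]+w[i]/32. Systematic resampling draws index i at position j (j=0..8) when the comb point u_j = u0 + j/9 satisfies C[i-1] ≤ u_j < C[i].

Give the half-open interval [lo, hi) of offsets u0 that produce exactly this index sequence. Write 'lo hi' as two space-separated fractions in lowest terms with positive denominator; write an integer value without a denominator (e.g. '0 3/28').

C = [3/32, 11/32, 11/32, 9/16, 19/32, 25/32, 27/32, 1, 1]
j=0 picked index 0: u0 ∈ [0, 3/32)
j=1 picked index 1: u0 ∈ [-5/288, 67/288)
j=2 picked index 1: u0 ∈ [-37/288, 35/288)
j=3 picked index 1: u0 ∈ [-23/96, 1/96)
j=4 picked index 3: u0 ∈ [-29/288, 17/144)
j=5 picked index 3: u0 ∈ [-61/288, 1/144)
j=6 picked index 5: u0 ∈ [-7/96, 11/96)
j=7 picked index 5: u0 ∈ [-53/288, 1/288)
j=8 picked index 7: u0 ∈ [-13/288, 1/9)
intersection: [0, 1/288)

0 1/288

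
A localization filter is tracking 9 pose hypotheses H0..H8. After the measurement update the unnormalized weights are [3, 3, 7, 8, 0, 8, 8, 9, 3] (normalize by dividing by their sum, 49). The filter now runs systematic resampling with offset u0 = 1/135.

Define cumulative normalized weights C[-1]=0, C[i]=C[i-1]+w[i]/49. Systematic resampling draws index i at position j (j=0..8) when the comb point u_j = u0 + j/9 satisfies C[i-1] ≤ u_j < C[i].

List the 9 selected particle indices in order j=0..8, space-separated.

C = [3/49, 6/49, 13/49, 3/7, 3/7, 29/49, 37/49, 46/49, 1]
j=0: u_0=1/135 ∈ [0, 3/49) → index 0
j=1: u_1=16/135 ∈ [3/49, 6/49) → index 1
j=2: u_2=31/135 ∈ [6/49, 13/49) → index 2
j=3: u_3=46/135 ∈ [13/49, 3/7) → index 3
j=4: u_4=61/135 ∈ [3/7, 29/49) → index 5
j=5: u_5=76/135 ∈ [3/7, 29/49) → index 5
j=6: u_6=91/135 ∈ [29/49, 37/49) → index 6
j=7: u_7=106/135 ∈ [37/49, 46/49) → index 7
j=8: u_8=121/135 ∈ [37/49, 46/49) → index 7

0 1 2 3 5 5 6 7 7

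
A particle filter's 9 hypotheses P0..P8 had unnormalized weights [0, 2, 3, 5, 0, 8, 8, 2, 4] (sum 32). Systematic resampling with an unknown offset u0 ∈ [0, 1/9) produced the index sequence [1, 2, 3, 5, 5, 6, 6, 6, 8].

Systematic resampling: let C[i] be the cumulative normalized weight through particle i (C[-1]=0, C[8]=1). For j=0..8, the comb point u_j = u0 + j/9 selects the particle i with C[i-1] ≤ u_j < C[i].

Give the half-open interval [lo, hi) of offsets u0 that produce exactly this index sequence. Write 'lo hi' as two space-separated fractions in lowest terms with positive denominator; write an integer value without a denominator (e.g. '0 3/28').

C = [0, 1/16, 5/32, 5/16, 5/16, 9/16, 13/16, 7/8, 1]
j=0 picked index 1: u0 ∈ [0, 1/16)
j=1 picked index 2: u0 ∈ [-7/144, 13/288)
j=2 picked index 3: u0 ∈ [-19/288, 13/144)
j=3 picked index 5: u0 ∈ [-1/48, 11/48)
j=4 picked index 5: u0 ∈ [-19/144, 17/144)
j=5 picked index 6: u0 ∈ [1/144, 37/144)
j=6 picked index 6: u0 ∈ [-5/48, 7/48)
j=7 picked index 6: u0 ∈ [-31/144, 5/144)
j=8 picked index 8: u0 ∈ [-1/72, 1/9)
intersection: [1/144, 5/144)

1/144 5/144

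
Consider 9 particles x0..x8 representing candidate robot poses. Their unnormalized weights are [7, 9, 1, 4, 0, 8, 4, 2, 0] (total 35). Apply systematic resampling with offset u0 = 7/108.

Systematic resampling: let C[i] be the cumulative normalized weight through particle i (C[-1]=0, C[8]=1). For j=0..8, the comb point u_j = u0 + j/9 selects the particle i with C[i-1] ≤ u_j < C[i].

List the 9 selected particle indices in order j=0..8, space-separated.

C = [1/5, 16/35, 17/35, 3/5, 3/5, 29/35, 33/35, 1, 1]
j=0: u_0=7/108 ∈ [0, 1/5) → index 0
j=1: u_1=19/108 ∈ [0, 1/5) → index 0
j=2: u_2=31/108 ∈ [1/5, 16/35) → index 1
j=3: u_3=43/108 ∈ [1/5, 16/35) → index 1
j=4: u_4=55/108 ∈ [17/35, 3/5) → index 3
j=5: u_5=67/108 ∈ [3/5, 29/35) → index 5
j=6: u_6=79/108 ∈ [3/5, 29/35) → index 5
j=7: u_7=91/108 ∈ [29/35, 33/35) → index 6
j=8: u_8=103/108 ∈ [33/35, 1) → index 7

0 0 1 1 3 5 5 6 7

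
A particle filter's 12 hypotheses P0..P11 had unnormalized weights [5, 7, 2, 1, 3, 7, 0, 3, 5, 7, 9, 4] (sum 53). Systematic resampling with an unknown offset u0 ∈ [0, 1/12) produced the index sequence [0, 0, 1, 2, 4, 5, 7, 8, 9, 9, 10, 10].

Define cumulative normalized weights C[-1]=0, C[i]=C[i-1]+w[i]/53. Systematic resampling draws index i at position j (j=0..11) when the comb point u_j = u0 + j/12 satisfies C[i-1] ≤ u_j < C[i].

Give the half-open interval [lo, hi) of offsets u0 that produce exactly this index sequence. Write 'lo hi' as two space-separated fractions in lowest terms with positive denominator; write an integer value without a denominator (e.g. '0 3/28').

C = [5/53, 12/53, 14/53, 15/53, 18/53, 25/53, 25/53, 28/53, 33/53, 40/53, 49/53, 1]
j=0 picked index 0: u0 ∈ [0, 5/53)
j=1 picked index 0: u0 ∈ [-1/12, 7/636)
j=2 picked index 1: u0 ∈ [-23/318, 19/318)
j=3 picked index 2: u0 ∈ [-5/212, 3/212)
j=4 picked index 4: u0 ∈ [-8/159, 1/159)
j=5 picked index 5: u0 ∈ [-49/636, 35/636)
j=6 picked index 7: u0 ∈ [-3/106, 3/106)
j=7 picked index 8: u0 ∈ [-35/636, 25/636)
j=8 picked index 9: u0 ∈ [-7/159, 14/159)
j=9 picked index 9: u0 ∈ [-27/212, 1/212)
j=10 picked index 10: u0 ∈ [-25/318, 29/318)
j=11 picked index 10: u0 ∈ [-103/636, 5/636)
intersection: [0, 1/212)

0 1/212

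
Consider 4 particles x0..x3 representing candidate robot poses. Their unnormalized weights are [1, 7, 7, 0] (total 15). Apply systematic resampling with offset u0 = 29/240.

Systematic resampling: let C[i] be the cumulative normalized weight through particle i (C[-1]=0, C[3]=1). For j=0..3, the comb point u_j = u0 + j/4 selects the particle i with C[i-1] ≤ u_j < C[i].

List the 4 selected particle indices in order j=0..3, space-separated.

1 1 2 2

C = [1/15, 8/15, 1, 1]
j=0: u_0=29/240 ∈ [1/15, 8/15) → index 1
j=1: u_1=89/240 ∈ [1/15, 8/15) → index 1
j=2: u_2=149/240 ∈ [8/15, 1) → index 2
j=3: u_3=209/240 ∈ [8/15, 1) → index 2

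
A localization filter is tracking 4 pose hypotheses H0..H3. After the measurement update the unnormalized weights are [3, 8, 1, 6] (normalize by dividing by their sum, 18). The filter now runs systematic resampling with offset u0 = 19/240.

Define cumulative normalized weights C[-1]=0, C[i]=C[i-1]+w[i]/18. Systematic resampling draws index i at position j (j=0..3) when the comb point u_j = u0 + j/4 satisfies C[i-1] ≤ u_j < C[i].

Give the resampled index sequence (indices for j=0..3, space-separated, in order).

0 1 1 3

C = [1/6, 11/18, 2/3, 1]
j=0: u_0=19/240 ∈ [0, 1/6) → index 0
j=1: u_1=79/240 ∈ [1/6, 11/18) → index 1
j=2: u_2=139/240 ∈ [1/6, 11/18) → index 1
j=3: u_3=199/240 ∈ [2/3, 1) → index 3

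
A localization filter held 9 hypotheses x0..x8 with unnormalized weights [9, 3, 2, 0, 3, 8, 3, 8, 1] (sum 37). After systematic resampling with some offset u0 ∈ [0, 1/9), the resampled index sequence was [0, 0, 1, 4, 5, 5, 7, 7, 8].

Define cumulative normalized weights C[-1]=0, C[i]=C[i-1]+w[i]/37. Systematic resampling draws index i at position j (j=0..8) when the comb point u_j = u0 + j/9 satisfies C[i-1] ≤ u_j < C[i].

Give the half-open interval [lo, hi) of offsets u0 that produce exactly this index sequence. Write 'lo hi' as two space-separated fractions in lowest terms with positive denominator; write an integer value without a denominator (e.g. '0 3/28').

C = [9/37, 12/37, 14/37, 14/37, 17/37, 25/37, 28/37, 36/37, 1]
j=0 picked index 0: u0 ∈ [0, 9/37)
j=1 picked index 0: u0 ∈ [-1/9, 44/333)
j=2 picked index 1: u0 ∈ [7/333, 34/333)
j=3 picked index 4: u0 ∈ [5/111, 14/111)
j=4 picked index 5: u0 ∈ [5/333, 77/333)
j=5 picked index 5: u0 ∈ [-32/333, 40/333)
j=6 picked index 7: u0 ∈ [10/111, 34/111)
j=7 picked index 7: u0 ∈ [-7/333, 65/333)
j=8 picked index 8: u0 ∈ [28/333, 1/9)
intersection: [10/111, 34/333)

10/111 34/333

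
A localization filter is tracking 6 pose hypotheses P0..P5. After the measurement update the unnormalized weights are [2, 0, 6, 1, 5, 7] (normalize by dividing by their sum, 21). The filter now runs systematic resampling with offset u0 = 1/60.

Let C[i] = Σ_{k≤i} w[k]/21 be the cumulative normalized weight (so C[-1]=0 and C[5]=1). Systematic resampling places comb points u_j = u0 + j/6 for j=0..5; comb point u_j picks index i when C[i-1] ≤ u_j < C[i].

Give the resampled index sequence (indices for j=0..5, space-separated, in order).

C = [2/21, 2/21, 8/21, 3/7, 2/3, 1]
j=0: u_0=1/60 ∈ [0, 2/21) → index 0
j=1: u_1=11/60 ∈ [2/21, 8/21) → index 2
j=2: u_2=7/20 ∈ [2/21, 8/21) → index 2
j=3: u_3=31/60 ∈ [3/7, 2/3) → index 4
j=4: u_4=41/60 ∈ [2/3, 1) → index 5
j=5: u_5=17/20 ∈ [2/3, 1) → index 5

0 2 2 4 5 5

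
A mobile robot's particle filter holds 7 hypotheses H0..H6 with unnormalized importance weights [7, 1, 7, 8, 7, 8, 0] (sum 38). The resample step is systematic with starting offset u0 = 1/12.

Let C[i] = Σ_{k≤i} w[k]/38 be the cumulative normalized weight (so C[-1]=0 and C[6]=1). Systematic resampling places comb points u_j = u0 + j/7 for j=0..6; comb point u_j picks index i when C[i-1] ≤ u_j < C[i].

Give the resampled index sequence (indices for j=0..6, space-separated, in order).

0 2 2 3 4 5 5

C = [7/38, 4/19, 15/38, 23/38, 15/19, 1, 1]
j=0: u_0=1/12 ∈ [0, 7/38) → index 0
j=1: u_1=19/84 ∈ [4/19, 15/38) → index 2
j=2: u_2=31/84 ∈ [4/19, 15/38) → index 2
j=3: u_3=43/84 ∈ [15/38, 23/38) → index 3
j=4: u_4=55/84 ∈ [23/38, 15/19) → index 4
j=5: u_5=67/84 ∈ [15/19, 1) → index 5
j=6: u_6=79/84 ∈ [15/19, 1) → index 5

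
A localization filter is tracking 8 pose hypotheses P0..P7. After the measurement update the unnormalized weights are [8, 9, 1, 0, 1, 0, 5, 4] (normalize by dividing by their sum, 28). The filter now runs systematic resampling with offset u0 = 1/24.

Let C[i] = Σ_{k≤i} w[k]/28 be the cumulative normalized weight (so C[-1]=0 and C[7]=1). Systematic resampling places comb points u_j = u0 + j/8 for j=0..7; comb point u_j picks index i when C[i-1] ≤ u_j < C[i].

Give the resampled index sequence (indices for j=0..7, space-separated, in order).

C = [2/7, 17/28, 9/14, 9/14, 19/28, 19/28, 6/7, 1]
j=0: u_0=1/24 ∈ [0, 2/7) → index 0
j=1: u_1=1/6 ∈ [0, 2/7) → index 0
j=2: u_2=7/24 ∈ [2/7, 17/28) → index 1
j=3: u_3=5/12 ∈ [2/7, 17/28) → index 1
j=4: u_4=13/24 ∈ [2/7, 17/28) → index 1
j=5: u_5=2/3 ∈ [9/14, 19/28) → index 4
j=6: u_6=19/24 ∈ [19/28, 6/7) → index 6
j=7: u_7=11/12 ∈ [6/7, 1) → index 7

0 0 1 1 1 4 6 7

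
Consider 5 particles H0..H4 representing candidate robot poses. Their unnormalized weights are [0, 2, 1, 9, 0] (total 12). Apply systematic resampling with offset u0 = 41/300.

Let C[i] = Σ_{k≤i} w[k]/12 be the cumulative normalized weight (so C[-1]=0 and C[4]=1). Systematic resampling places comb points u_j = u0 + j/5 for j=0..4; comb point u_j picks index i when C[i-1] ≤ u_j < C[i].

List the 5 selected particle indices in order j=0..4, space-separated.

1 3 3 3 3

C = [0, 1/6, 1/4, 1, 1]
j=0: u_0=41/300 ∈ [0, 1/6) → index 1
j=1: u_1=101/300 ∈ [1/4, 1) → index 3
j=2: u_2=161/300 ∈ [1/4, 1) → index 3
j=3: u_3=221/300 ∈ [1/4, 1) → index 3
j=4: u_4=281/300 ∈ [1/4, 1) → index 3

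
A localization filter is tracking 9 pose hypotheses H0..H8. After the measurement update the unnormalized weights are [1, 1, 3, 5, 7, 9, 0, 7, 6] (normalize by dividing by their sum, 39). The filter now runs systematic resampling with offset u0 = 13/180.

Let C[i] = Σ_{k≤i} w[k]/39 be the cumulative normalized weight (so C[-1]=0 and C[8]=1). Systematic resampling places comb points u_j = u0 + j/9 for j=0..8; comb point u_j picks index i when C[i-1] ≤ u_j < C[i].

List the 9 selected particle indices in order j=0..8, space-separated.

2 3 4 4 5 5 7 8 8

C = [1/39, 2/39, 5/39, 10/39, 17/39, 2/3, 2/3, 11/13, 1]
j=0: u_0=13/180 ∈ [2/39, 5/39) → index 2
j=1: u_1=11/60 ∈ [5/39, 10/39) → index 3
j=2: u_2=53/180 ∈ [10/39, 17/39) → index 4
j=3: u_3=73/180 ∈ [10/39, 17/39) → index 4
j=4: u_4=31/60 ∈ [17/39, 2/3) → index 5
j=5: u_5=113/180 ∈ [17/39, 2/3) → index 5
j=6: u_6=133/180 ∈ [2/3, 11/13) → index 7
j=7: u_7=17/20 ∈ [11/13, 1) → index 8
j=8: u_8=173/180 ∈ [11/13, 1) → index 8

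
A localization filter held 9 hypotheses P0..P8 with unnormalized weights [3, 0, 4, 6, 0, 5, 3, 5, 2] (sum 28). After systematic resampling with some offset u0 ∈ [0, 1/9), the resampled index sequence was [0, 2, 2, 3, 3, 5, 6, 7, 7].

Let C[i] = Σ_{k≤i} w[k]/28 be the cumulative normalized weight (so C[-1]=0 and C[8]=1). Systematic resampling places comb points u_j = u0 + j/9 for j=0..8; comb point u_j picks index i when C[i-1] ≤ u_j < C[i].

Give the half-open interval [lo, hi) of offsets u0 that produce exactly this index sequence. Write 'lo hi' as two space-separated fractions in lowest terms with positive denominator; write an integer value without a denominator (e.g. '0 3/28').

C = [3/28, 3/28, 1/4, 13/28, 13/28, 9/14, 3/4, 13/14, 1]
j=0 picked index 0: u0 ∈ [0, 3/28)
j=1 picked index 2: u0 ∈ [-1/252, 5/36)
j=2 picked index 2: u0 ∈ [-29/252, 1/36)
j=3 picked index 3: u0 ∈ [-1/12, 11/84)
j=4 picked index 3: u0 ∈ [-7/36, 5/252)
j=5 picked index 5: u0 ∈ [-23/252, 11/126)
j=6 picked index 6: u0 ∈ [-1/42, 1/12)
j=7 picked index 7: u0 ∈ [-1/36, 19/126)
j=8 picked index 7: u0 ∈ [-5/36, 5/126)
intersection: [0, 5/252)

0 5/252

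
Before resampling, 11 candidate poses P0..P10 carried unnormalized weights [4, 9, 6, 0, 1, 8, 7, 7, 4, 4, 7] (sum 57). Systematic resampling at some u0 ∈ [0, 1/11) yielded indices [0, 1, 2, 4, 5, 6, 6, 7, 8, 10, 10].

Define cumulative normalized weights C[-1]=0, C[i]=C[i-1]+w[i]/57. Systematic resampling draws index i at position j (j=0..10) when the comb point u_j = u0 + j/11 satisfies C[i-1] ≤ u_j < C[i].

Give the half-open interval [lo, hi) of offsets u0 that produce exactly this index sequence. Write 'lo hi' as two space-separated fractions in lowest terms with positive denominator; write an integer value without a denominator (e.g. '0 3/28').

2/33 43/627

C = [4/57, 13/57, 1/3, 1/3, 20/57, 28/57, 35/57, 14/19, 46/57, 50/57, 1]
j=0 picked index 0: u0 ∈ [0, 4/57)
j=1 picked index 1: u0 ∈ [-13/627, 86/627)
j=2 picked index 2: u0 ∈ [29/627, 5/33)
j=3 picked index 4: u0 ∈ [2/33, 49/627)
j=4 picked index 5: u0 ∈ [-8/627, 80/627)
j=5 picked index 6: u0 ∈ [23/627, 100/627)
j=6 picked index 6: u0 ∈ [-34/627, 43/627)
j=7 picked index 7: u0 ∈ [-14/627, 21/209)
j=8 picked index 8: u0 ∈ [2/209, 50/627)
j=9 picked index 10: u0 ∈ [37/627, 2/11)
j=10 picked index 10: u0 ∈ [-20/627, 1/11)
intersection: [2/33, 43/627)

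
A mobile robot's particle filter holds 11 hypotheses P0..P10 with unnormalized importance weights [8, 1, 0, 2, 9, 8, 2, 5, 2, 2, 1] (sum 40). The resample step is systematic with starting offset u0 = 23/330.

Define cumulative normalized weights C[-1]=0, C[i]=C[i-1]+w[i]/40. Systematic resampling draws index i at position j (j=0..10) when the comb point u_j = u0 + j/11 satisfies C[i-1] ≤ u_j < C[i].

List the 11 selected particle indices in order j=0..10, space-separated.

0 0 3 4 4 5 5 6 7 8 10

C = [1/5, 9/40, 9/40, 11/40, 1/2, 7/10, 3/4, 7/8, 37/40, 39/40, 1]
j=0: u_0=23/330 ∈ [0, 1/5) → index 0
j=1: u_1=53/330 ∈ [0, 1/5) → index 0
j=2: u_2=83/330 ∈ [9/40, 11/40) → index 3
j=3: u_3=113/330 ∈ [11/40, 1/2) → index 4
j=4: u_4=13/30 ∈ [11/40, 1/2) → index 4
j=5: u_5=173/330 ∈ [1/2, 7/10) → index 5
j=6: u_6=203/330 ∈ [1/2, 7/10) → index 5
j=7: u_7=233/330 ∈ [7/10, 3/4) → index 6
j=8: u_8=263/330 ∈ [3/4, 7/8) → index 7
j=9: u_9=293/330 ∈ [7/8, 37/40) → index 8
j=10: u_10=323/330 ∈ [39/40, 1) → index 10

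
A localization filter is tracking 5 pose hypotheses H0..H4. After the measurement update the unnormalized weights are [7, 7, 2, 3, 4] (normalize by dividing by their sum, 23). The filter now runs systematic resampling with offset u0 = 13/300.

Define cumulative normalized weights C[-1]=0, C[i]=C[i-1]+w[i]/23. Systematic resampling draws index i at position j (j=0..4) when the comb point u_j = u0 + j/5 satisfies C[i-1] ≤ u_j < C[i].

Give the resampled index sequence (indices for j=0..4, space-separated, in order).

C = [7/23, 14/23, 16/23, 19/23, 1]
j=0: u_0=13/300 ∈ [0, 7/23) → index 0
j=1: u_1=73/300 ∈ [0, 7/23) → index 0
j=2: u_2=133/300 ∈ [7/23, 14/23) → index 1
j=3: u_3=193/300 ∈ [14/23, 16/23) → index 2
j=4: u_4=253/300 ∈ [19/23, 1) → index 4

0 0 1 2 4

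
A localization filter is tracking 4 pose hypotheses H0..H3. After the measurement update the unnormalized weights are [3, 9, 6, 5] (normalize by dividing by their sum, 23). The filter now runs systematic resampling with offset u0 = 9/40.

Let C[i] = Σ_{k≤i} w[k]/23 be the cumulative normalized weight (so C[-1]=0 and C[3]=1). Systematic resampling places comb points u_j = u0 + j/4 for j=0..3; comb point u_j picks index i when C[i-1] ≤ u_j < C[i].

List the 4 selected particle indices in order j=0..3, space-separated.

1 1 2 3

C = [3/23, 12/23, 18/23, 1]
j=0: u_0=9/40 ∈ [3/23, 12/23) → index 1
j=1: u_1=19/40 ∈ [3/23, 12/23) → index 1
j=2: u_2=29/40 ∈ [12/23, 18/23) → index 2
j=3: u_3=39/40 ∈ [18/23, 1) → index 3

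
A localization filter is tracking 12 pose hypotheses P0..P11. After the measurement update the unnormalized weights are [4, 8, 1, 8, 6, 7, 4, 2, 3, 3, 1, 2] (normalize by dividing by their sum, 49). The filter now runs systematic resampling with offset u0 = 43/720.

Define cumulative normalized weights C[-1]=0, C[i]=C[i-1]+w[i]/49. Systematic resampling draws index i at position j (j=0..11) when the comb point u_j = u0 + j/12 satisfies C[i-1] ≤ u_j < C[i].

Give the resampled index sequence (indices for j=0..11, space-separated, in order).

C = [4/49, 12/49, 13/49, 3/7, 27/49, 34/49, 38/49, 40/49, 43/49, 46/49, 47/49, 1]
j=0: u_0=43/720 ∈ [0, 4/49) → index 0
j=1: u_1=103/720 ∈ [4/49, 12/49) → index 1
j=2: u_2=163/720 ∈ [4/49, 12/49) → index 1
j=3: u_3=223/720 ∈ [13/49, 3/7) → index 3
j=4: u_4=283/720 ∈ [13/49, 3/7) → index 3
j=5: u_5=343/720 ∈ [3/7, 27/49) → index 4
j=6: u_6=403/720 ∈ [27/49, 34/49) → index 5
j=7: u_7=463/720 ∈ [27/49, 34/49) → index 5
j=8: u_8=523/720 ∈ [34/49, 38/49) → index 6
j=9: u_9=583/720 ∈ [38/49, 40/49) → index 7
j=10: u_10=643/720 ∈ [43/49, 46/49) → index 9
j=11: u_11=703/720 ∈ [47/49, 1) → index 11

0 1 1 3 3 4 5 5 6 7 9 11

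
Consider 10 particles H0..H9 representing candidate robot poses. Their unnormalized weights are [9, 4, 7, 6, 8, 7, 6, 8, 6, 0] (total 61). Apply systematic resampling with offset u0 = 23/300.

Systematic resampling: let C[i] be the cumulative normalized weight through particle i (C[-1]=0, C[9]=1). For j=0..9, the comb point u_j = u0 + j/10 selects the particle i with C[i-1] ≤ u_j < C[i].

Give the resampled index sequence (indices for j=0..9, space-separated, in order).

C = [9/61, 13/61, 20/61, 26/61, 34/61, 41/61, 47/61, 55/61, 1, 1]
j=0: u_0=23/300 ∈ [0, 9/61) → index 0
j=1: u_1=53/300 ∈ [9/61, 13/61) → index 1
j=2: u_2=83/300 ∈ [13/61, 20/61) → index 2
j=3: u_3=113/300 ∈ [20/61, 26/61) → index 3
j=4: u_4=143/300 ∈ [26/61, 34/61) → index 4
j=5: u_5=173/300 ∈ [34/61, 41/61) → index 5
j=6: u_6=203/300 ∈ [41/61, 47/61) → index 6
j=7: u_7=233/300 ∈ [47/61, 55/61) → index 7
j=8: u_8=263/300 ∈ [47/61, 55/61) → index 7
j=9: u_9=293/300 ∈ [55/61, 1) → index 8

0 1 2 3 4 5 6 7 7 8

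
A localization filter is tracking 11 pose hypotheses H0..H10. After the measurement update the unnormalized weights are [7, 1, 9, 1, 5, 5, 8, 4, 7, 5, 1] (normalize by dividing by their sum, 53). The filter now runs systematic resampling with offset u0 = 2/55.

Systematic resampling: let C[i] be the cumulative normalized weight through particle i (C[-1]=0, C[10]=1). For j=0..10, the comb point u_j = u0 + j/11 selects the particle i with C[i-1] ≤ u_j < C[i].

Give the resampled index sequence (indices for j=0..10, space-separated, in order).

0 0 2 2 4 5 6 6 8 8 9

C = [7/53, 8/53, 17/53, 18/53, 23/53, 28/53, 36/53, 40/53, 47/53, 52/53, 1]
j=0: u_0=2/55 ∈ [0, 7/53) → index 0
j=1: u_1=7/55 ∈ [0, 7/53) → index 0
j=2: u_2=12/55 ∈ [8/53, 17/53) → index 2
j=3: u_3=17/55 ∈ [8/53, 17/53) → index 2
j=4: u_4=2/5 ∈ [18/53, 23/53) → index 4
j=5: u_5=27/55 ∈ [23/53, 28/53) → index 5
j=6: u_6=32/55 ∈ [28/53, 36/53) → index 6
j=7: u_7=37/55 ∈ [28/53, 36/53) → index 6
j=8: u_8=42/55 ∈ [40/53, 47/53) → index 8
j=9: u_9=47/55 ∈ [40/53, 47/53) → index 8
j=10: u_10=52/55 ∈ [47/53, 52/53) → index 9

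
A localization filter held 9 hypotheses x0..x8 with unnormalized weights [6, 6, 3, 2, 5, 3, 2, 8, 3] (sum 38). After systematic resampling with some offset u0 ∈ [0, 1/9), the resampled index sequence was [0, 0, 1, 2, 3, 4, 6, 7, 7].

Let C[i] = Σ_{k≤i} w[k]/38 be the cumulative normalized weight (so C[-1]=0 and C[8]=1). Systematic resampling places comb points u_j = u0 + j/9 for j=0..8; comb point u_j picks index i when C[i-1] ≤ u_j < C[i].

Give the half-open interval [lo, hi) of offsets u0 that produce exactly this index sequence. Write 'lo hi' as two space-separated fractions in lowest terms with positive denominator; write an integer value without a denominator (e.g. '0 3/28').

C = [3/19, 6/19, 15/38, 17/38, 11/19, 25/38, 27/38, 35/38, 1]
j=0 picked index 0: u0 ∈ [0, 3/19)
j=1 picked index 0: u0 ∈ [-1/9, 8/171)
j=2 picked index 1: u0 ∈ [-11/171, 16/171)
j=3 picked index 2: u0 ∈ [-1/57, 7/114)
j=4 picked index 3: u0 ∈ [-17/342, 1/342)
j=5 picked index 4: u0 ∈ [-37/342, 4/171)
j=6 picked index 6: u0 ∈ [-1/114, 5/114)
j=7 picked index 7: u0 ∈ [-23/342, 49/342)
j=8 picked index 7: u0 ∈ [-61/342, 11/342)
intersection: [0, 1/342)

0 1/342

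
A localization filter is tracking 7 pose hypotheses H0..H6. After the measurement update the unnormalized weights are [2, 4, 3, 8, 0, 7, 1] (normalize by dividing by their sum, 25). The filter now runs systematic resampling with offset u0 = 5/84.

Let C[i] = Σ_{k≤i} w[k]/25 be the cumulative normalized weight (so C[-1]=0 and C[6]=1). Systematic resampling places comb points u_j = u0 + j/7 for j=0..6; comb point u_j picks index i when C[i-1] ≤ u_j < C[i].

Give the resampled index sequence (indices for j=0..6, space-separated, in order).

C = [2/25, 6/25, 9/25, 17/25, 17/25, 24/25, 1]
j=0: u_0=5/84 ∈ [0, 2/25) → index 0
j=1: u_1=17/84 ∈ [2/25, 6/25) → index 1
j=2: u_2=29/84 ∈ [6/25, 9/25) → index 2
j=3: u_3=41/84 ∈ [9/25, 17/25) → index 3
j=4: u_4=53/84 ∈ [9/25, 17/25) → index 3
j=5: u_5=65/84 ∈ [17/25, 24/25) → index 5
j=6: u_6=11/12 ∈ [17/25, 24/25) → index 5

0 1 2 3 3 5 5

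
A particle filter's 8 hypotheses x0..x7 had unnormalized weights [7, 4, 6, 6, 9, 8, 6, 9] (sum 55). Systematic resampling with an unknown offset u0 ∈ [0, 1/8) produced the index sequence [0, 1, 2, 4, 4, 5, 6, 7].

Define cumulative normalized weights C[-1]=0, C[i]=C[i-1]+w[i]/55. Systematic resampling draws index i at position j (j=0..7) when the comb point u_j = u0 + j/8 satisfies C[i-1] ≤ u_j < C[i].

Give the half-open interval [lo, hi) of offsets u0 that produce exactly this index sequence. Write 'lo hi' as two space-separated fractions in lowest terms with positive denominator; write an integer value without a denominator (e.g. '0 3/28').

C = [7/55, 1/5, 17/55, 23/55, 32/55, 8/11, 46/55, 1]
j=0 picked index 0: u0 ∈ [0, 7/55)
j=1 picked index 1: u0 ∈ [1/440, 3/40)
j=2 picked index 2: u0 ∈ [-1/20, 13/220)
j=3 picked index 4: u0 ∈ [19/440, 91/440)
j=4 picked index 4: u0 ∈ [-9/110, 9/110)
j=5 picked index 5: u0 ∈ [-19/440, 9/88)
j=6 picked index 6: u0 ∈ [-1/44, 19/220)
j=7 picked index 7: u0 ∈ [-17/440, 1/8)
intersection: [19/440, 13/220)

19/440 13/220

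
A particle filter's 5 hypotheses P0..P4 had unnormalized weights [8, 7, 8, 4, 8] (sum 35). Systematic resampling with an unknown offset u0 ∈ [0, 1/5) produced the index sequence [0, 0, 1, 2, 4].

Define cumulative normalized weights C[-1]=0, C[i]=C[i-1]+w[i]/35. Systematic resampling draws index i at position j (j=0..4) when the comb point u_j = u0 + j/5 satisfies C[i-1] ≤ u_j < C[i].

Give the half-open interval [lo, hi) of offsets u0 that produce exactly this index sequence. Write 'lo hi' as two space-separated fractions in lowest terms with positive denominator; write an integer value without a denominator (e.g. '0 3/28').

0 1/35

C = [8/35, 3/7, 23/35, 27/35, 1]
j=0 picked index 0: u0 ∈ [0, 8/35)
j=1 picked index 0: u0 ∈ [-1/5, 1/35)
j=2 picked index 1: u0 ∈ [-6/35, 1/35)
j=3 picked index 2: u0 ∈ [-6/35, 2/35)
j=4 picked index 4: u0 ∈ [-1/35, 1/5)
intersection: [0, 1/35)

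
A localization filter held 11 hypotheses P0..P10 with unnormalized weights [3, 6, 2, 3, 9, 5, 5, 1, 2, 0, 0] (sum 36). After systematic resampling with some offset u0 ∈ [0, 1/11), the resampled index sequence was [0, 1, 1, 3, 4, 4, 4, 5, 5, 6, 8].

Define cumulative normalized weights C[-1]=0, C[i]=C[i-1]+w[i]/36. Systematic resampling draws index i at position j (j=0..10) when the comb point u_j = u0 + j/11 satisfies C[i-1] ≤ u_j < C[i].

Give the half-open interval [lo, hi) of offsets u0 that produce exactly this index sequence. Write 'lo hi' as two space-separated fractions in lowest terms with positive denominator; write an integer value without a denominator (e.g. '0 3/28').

C = [1/12, 1/4, 11/36, 7/18, 23/36, 7/9, 11/12, 17/18, 1, 1, 1]
j=0 picked index 0: u0 ∈ [0, 1/12)
j=1 picked index 1: u0 ∈ [-1/132, 7/44)
j=2 picked index 1: u0 ∈ [-13/132, 3/44)
j=3 picked index 3: u0 ∈ [13/396, 23/198)
j=4 picked index 4: u0 ∈ [5/198, 109/396)
j=5 picked index 4: u0 ∈ [-13/198, 73/396)
j=6 picked index 4: u0 ∈ [-31/198, 37/396)
j=7 picked index 5: u0 ∈ [1/396, 14/99)
j=8 picked index 5: u0 ∈ [-35/396, 5/99)
j=9 picked index 6: u0 ∈ [-4/99, 13/132)
j=10 picked index 8: u0 ∈ [7/198, 1/11)
intersection: [7/198, 5/99)

7/198 5/99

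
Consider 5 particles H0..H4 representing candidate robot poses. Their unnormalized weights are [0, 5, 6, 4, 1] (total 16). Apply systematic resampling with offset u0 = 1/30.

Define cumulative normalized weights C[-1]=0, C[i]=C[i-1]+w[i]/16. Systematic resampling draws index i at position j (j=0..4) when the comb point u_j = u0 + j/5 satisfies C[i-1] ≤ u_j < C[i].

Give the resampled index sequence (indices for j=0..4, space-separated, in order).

1 1 2 2 3

C = [0, 5/16, 11/16, 15/16, 1]
j=0: u_0=1/30 ∈ [0, 5/16) → index 1
j=1: u_1=7/30 ∈ [0, 5/16) → index 1
j=2: u_2=13/30 ∈ [5/16, 11/16) → index 2
j=3: u_3=19/30 ∈ [5/16, 11/16) → index 2
j=4: u_4=5/6 ∈ [11/16, 15/16) → index 3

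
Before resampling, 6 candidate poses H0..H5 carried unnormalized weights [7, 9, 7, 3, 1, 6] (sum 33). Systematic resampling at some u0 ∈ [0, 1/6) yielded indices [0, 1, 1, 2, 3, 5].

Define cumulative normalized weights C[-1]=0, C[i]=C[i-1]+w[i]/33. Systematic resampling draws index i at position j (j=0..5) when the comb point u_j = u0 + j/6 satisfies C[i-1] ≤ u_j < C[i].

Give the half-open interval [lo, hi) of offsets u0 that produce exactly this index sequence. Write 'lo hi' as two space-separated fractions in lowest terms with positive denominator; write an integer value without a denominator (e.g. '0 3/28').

1/22 4/33

C = [7/33, 16/33, 23/33, 26/33, 9/11, 1]
j=0 picked index 0: u0 ∈ [0, 7/33)
j=1 picked index 1: u0 ∈ [1/22, 7/22)
j=2 picked index 1: u0 ∈ [-4/33, 5/33)
j=3 picked index 2: u0 ∈ [-1/66, 13/66)
j=4 picked index 3: u0 ∈ [1/33, 4/33)
j=5 picked index 5: u0 ∈ [-1/66, 1/6)
intersection: [1/22, 4/33)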